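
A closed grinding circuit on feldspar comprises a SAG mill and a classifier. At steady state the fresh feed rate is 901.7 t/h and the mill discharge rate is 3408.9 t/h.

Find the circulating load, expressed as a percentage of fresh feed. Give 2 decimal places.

Discharge = new feed + return, hence
R = M − F = 3408.9 − 901.7 = 2507.2 t/h
CL = 100·R/F = 100·2507.2/901.7 = 278.05 %

CL = 278.05 %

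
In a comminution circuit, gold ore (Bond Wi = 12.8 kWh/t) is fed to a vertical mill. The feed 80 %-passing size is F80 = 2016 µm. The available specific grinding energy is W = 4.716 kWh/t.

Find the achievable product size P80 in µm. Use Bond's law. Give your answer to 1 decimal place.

W = 10 Wi / √P80 − 10 Wi / √F80
P80^-0.5 = F80^-0.5 + W/(10 Wi)
  = 4.7160/(10·12.8) + 1/√2016 = 0.036844 + 0.022272 = 0.059116
P80 = (1/0.059116)² = 16.9160² = 286.15 µm

P80 = 286.2 µm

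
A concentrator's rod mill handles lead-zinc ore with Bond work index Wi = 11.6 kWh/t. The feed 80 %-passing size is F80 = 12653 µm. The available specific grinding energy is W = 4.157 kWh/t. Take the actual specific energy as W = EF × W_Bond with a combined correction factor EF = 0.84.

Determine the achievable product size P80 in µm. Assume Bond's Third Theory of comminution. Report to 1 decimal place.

Bond:  W = 10 Wi (1/√P − 1/√F)
W_Bond = W / EF = 4.157 / 0.84 = 4.9488 kWh/t
P80^(−½) = W_Bond/(10 Wi) + F80^(−½)
  = 4.9488/(10·11.6) + 1/√12653 = 0.042662 + 0.008890 = 0.051552
P80 = (1/0.051552)² = 19.3978² = 376.28 µm

P80 = 376.3 µm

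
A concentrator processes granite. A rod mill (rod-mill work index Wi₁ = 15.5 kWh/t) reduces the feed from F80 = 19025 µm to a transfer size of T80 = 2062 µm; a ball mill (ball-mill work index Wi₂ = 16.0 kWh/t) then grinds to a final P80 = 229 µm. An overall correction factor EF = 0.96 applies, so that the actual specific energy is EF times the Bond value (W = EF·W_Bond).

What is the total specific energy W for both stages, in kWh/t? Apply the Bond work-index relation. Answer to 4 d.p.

W = 8.9657 kWh/t

Bond:  W = 10 Wi (1/√P − 1/√F)
Stage 1 (19025→2062 µm, Wi₁=15.5): W₁ = 10·15.5·(0.022022 − 0.007250) = 2.2897 kWh/t
Stage 2 (2062→229 µm, Wi₂=16.0): W₂ = 10·16.0·(0.066082 − 0.022022) = 7.0496 kWh/t
W = W₁ + W₂ = 2.2897 + 7.0496 = 9.3392 kWh/t
Apply correction: 9.3392 × 0.96 = 8.9657 kWh/t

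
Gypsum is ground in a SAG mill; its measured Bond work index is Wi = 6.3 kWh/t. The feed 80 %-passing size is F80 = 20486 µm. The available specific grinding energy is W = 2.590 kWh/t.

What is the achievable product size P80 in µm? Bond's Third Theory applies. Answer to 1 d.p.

P80 = 432.3 µm

Bond:  W = 10 Wi (1/√P − 1/√F)
⇒ 1/√P80 = W/(10 Wi) + 1/√F80
  = 2.5900/(10·6.3) + 1/√20486 = 0.041111 + 0.006987 = 0.048098
P80 = (1/0.048098)² = 20.7910² = 432.26 µm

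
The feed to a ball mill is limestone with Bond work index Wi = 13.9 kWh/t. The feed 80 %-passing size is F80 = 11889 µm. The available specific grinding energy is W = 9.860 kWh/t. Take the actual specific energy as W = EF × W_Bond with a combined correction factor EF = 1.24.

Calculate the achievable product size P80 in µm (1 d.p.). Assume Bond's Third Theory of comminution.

W = 10 Wi (1/√P80 − 1/√F80)  [Bond]
W_Bond = W / EF = 9.860 / 1.24 = 7.9516 kWh/t
⇒ 1/√P80 = W_Bond/(10 Wi) + 1/√F80
  = 7.9516/(10·13.9) + 1/√11889 = 0.057206 + 0.009171 = 0.066377
P80 = (1/0.066377)² = 15.0654² = 226.97 µm

P80 = 227.0 µm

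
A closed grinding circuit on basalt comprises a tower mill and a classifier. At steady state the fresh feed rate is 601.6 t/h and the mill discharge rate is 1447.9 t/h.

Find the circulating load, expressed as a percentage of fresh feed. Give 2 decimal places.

Discharge = new feed + return, hence
R = M − F = 1447.9 − 601.6 = 846.3 t/h
CL = 100·R/F = 100·846.3/601.6 = 140.67 %

CL = 140.67 %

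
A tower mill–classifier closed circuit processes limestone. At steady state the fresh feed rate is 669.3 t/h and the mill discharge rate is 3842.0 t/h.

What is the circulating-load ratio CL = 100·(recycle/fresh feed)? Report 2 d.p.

CL = 474.03 %

Steady state: M = F + R.
R = M − F = 3842.0 − 669.3 = 3172.7 t/h
CL = 100·R/F = 100·3172.7/669.3 = 474.03 %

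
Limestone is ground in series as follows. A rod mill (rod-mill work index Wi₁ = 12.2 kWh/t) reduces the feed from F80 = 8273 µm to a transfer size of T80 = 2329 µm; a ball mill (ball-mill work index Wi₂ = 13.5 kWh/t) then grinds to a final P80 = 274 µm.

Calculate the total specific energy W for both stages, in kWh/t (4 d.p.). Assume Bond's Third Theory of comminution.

W = 6.5450 kWh/t

Bond:  W = 10 Wi (1/√P − 1/√F)
Stage 1 (8273→2329 µm, Wi₁=12.2): W₁ = 10·12.2·(0.020721 − 0.010994) = 1.1867 kWh/t
Stage 2 (2329→274 µm, Wi₂=13.5): W₂ = 10·13.5·(0.060412 − 0.020721) = 5.3583 kWh/t
W = W₁ + W₂ = 1.1867 + 5.3583 = 6.5450 kWh/t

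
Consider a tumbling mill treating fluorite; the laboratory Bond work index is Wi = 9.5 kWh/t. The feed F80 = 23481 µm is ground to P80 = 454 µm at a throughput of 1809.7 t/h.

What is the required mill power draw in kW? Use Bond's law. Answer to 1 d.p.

P = 6946.7 kW

W = 10 Wi (P80^-0.5 − F80^-0.5)
W = 10·9.5·(1/√454 − 1/√23481) = 10·9.5·(0.040406) = 3.8386 kWh/t
P_mill = W·ṁ = 3.8386·1809.7 = 6946.7 kW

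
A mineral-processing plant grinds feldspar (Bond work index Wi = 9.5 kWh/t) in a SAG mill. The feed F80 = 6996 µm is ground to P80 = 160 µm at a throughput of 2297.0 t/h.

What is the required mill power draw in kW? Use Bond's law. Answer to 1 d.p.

W = 10 Wi (P80^-0.5 − F80^-0.5)
W = 10·9.5·(1/√160 − 1/√6996) = 10·9.5·(0.067101) = 6.3746 kWh/t
P_mill = W·ṁ = 6.3746·2297.0 = 14642.5 kW

P = 14642.5 kW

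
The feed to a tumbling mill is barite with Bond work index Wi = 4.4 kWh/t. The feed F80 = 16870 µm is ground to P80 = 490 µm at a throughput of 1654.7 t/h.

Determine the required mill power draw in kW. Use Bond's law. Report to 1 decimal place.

Bond: W = 10·Wi·(1/√P80 − 1/√F80)
W = 10·4.4·(1/√490 − 1/√16870) = 10·4.4·(0.037476) = 1.6490 kWh/t
Mill draw = 1.6490 × 1654.7 = 2728.5 kW

P = 2728.5 kW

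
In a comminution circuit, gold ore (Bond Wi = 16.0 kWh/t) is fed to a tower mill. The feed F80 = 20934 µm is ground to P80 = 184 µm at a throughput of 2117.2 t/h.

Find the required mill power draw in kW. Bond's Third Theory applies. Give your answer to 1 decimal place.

W_Bond = 10·Wi·(1/√P₈₀ − 1/√F₈₀)
W = 10·16.0·(1/√184 − 1/√20934) = 10·16.0·(0.066809) = 10.6895 kWh/t
Mill draw = 10.6895 × 2117.2 = 22631.8 kW

P = 22631.8 kW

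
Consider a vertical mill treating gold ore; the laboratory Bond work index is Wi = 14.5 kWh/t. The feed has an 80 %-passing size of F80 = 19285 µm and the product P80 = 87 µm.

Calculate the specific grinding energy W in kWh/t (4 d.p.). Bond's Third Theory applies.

W = 14.5015 kWh/t

W = 10 Wi (P80^-0.5 − F80^-0.5)
1/√87 = 0.107211;  1/√19285 = 0.007201
W = 10·14.5·(0.107211 − 0.007201) = 14.5015 kWh/t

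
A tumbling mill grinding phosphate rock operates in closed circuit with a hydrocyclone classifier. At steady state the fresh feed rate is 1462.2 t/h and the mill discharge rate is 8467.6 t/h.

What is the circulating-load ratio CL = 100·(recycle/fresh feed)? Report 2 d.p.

CL = 479.10 %

Discharge = new feed + return, hence
R = M − F = 8467.6 − 1462.2 = 7005.4 t/h
CL = 100·R/F = 100·7005.4/1462.2 = 479.10 %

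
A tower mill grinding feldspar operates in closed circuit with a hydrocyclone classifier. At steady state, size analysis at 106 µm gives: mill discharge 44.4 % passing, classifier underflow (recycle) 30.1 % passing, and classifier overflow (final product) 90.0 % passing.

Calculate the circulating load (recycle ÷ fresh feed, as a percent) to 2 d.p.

CL = 318.88 %

Let r = R/F. Size balance at 106 µm:
Fd + Rd = Ru + Fo ⇒ R/F = (o−d)/(d−u)
r = (90.0 − 44.4)/(44.4 − 30.1) = 45.6/14.3 = 3.1888
CL = 100·r = 318.88 %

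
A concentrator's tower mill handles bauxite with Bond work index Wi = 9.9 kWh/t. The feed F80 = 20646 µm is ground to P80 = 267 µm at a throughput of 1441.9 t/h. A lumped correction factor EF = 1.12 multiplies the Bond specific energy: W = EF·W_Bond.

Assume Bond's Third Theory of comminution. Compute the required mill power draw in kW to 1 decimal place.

P = 8671.7 kW

W = 10 Wi (1/√P80 − 1/√F80)  [Bond]
W = 10·9.9·(1/√267 − 1/√20646) = 10·9.9·(0.054239) = 5.3697 kWh/t
Apply correction: 5.3697 × 1.12 = 6.0141 kWh/t
Mill draw = 6.0141 × 1441.9 = 8671.7 kW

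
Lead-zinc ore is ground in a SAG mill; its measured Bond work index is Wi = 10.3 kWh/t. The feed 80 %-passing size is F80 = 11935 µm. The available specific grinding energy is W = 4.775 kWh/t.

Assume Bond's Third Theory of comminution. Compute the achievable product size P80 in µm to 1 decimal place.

W_Bond = 10·Wi·(1/√P₈₀ − 1/√F₈₀)
⇒ 1/√P80 = W/(10 Wi) + 1/√F80
  = 4.7750/(10·10.3) + 1/√11935 = 0.046359 + 0.009154 = 0.055513
P80 = (1/0.055513)² = 18.0139² = 324.50 µm

P80 = 324.5 µm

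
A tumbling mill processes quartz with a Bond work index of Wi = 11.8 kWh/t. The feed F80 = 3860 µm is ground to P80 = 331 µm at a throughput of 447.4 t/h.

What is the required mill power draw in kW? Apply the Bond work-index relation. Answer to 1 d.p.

P = 2052.0 kW

W = 10 Wi / √P80 − 10 Wi / √F80
W = 10·11.8·(1/√331 − 1/√3860) = 10·11.8·(0.038869) = 4.5866 kWh/t
P = W·T = 4.5866·447.4 = 2052.0 kW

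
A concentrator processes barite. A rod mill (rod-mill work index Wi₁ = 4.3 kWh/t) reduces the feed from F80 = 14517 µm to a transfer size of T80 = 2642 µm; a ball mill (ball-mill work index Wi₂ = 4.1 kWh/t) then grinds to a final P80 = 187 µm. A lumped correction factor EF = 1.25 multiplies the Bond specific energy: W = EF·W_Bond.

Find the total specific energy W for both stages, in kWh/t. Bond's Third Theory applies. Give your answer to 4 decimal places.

W = 3.3503 kWh/t

Bond: W = 10·Wi·(1/√P80 − 1/√F80)
Stage 1 (14517→2642 µm, Wi₁=4.3): W₁ = 10·4.3·(0.019455 − 0.008300) = 0.4797 kWh/t
Stage 2 (2642→187 µm, Wi₂=4.1): W₂ = 10·4.1·(0.073127 − 0.019455) = 2.2006 kWh/t
W = W₁ + W₂ = 0.4797 + 2.2006 = 2.6802 kWh/t
Corrected W = EF·W_Bond = 1.25·2.6802 = 3.3503 kWh/t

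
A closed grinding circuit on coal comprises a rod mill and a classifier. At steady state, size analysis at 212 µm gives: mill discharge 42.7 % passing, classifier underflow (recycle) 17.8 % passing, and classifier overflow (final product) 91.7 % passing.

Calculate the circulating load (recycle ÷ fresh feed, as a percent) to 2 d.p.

CL = 196.79 %

Balance %-passing 212 µm (r = R/F):
(1+r)d = ru + o → r = (o−d)/(d−u)
r = (91.7 − 42.7)/(42.7 − 17.8) = 49.0/24.9 = 1.9679
CL = 100·r = 196.79 %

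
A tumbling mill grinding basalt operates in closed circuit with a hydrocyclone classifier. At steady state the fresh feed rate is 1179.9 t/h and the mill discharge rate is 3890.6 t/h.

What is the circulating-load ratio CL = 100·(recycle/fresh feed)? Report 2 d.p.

CL = 229.74 %

Mill node: discharge = fresh + recycle.
R = M − F = 3890.6 − 1179.9 = 2710.7 t/h
CL = 100·R/F = 100·2710.7/1179.9 = 229.74 %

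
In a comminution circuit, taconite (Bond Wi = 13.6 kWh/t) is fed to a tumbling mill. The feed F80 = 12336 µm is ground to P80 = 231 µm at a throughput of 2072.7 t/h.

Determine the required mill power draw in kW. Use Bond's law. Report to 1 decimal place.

W = 10·Wi·[P80^(−½) − F80^(−½)]
W = 10·13.6·(1/√231 − 1/√12336) = 10·13.6·(0.056792) = 7.7237 kWh/t
Mill draw = 7.7237 × 2072.7 = 16008.8 kW

P = 16008.8 kW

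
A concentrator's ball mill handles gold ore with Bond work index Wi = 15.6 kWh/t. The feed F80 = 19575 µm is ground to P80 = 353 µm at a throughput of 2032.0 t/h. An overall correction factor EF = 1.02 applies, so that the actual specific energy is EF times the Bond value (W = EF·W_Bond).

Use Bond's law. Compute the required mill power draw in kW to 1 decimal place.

W = 10 Wi (1/√P80 − 1/√F80)  [Bond]
W = 10·15.6·(1/√353 − 1/√19575) = 10·15.6·(0.046077) = 7.1880 kWh/t
Corrected W = EF·W_Bond = 1.02·7.1880 = 7.3318 kWh/t
Mill draw = 7.3318 × 2032.0 = 14898.2 kW

P = 14898.2 kW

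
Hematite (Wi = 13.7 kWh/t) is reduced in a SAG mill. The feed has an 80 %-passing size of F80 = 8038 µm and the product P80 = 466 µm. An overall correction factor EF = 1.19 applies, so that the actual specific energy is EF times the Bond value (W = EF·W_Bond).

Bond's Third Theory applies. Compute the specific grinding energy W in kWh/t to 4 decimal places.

W = 5.7338 kWh/t

W = 10 Wi / √P80 − 10 Wi / √F80
1/√466 = 0.046324;  1/√8038 = 0.011154
W = 10·13.7·(0.046324 − 0.011154) = 4.8183 kWh/t
With EF = 1.19: W = 4.8183·1.19 = 5.7338 kWh/t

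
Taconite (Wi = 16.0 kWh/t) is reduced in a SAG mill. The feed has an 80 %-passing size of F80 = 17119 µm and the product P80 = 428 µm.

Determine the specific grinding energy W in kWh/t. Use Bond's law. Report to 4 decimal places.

W = 10 Wi (1/√P80 − 1/√F80)  [Bond]
1/√428 = 0.048337;  1/√17119 = 0.007643
W = 10·16.0·(0.048337 − 0.007643) = 6.5110 kWh/t

W = 6.5110 kWh/t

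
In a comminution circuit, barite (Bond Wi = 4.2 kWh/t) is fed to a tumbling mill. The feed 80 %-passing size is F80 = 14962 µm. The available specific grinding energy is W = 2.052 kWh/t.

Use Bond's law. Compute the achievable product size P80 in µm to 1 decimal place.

P80 = 307.4 µm

W = 10 Wi / √P80 − 10 Wi / √F80
⇒ 1/√P80 = W/(10·Wi) + 1/√F80
  = 2.0520/(10·4.2) + 1/√14962 = 0.048857 + 0.008175 = 0.057032
P80 = (1/0.057032)² = 17.5339² = 307.44 µm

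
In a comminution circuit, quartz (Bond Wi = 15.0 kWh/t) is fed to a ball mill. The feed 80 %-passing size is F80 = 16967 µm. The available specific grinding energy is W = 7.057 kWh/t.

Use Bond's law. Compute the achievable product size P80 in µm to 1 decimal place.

W = 10 Wi / √P80 − 10 Wi / √F80
⇒ 1/√P80 = W/(10·Wi) + 1/√F80
  = 7.0570/(10·15.0) + 1/√16967 = 0.047047 + 0.007677 = 0.054724
P80 = (1/0.054724)² = 18.2736² = 333.92 µm

P80 = 333.9 µm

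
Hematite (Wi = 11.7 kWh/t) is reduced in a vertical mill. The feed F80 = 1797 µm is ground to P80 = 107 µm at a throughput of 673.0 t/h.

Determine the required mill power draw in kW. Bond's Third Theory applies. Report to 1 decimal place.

W = 10·Wi·(P80^(-½) − F80^(-½))
W = 10·11.7·(1/√107 − 1/√1797) = 10·11.7·(0.073084) = 8.5508 kWh/t
P_mill = W·ṁ = 8.5508·673.0 = 5754.7 kW

P = 5754.7 kW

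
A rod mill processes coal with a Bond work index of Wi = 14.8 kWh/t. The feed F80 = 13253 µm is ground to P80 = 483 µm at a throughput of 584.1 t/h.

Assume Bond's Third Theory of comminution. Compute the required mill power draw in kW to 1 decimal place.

W = 10·Wi·(P80^(-½) − F80^(-½))
W = 10·14.8·(1/√483 − 1/√13253) = 10·14.8·(0.036815) = 5.4486 kWh/t
P_mill = W·ṁ = 5.4486·584.1 = 3182.5 kW

P = 3182.5 kW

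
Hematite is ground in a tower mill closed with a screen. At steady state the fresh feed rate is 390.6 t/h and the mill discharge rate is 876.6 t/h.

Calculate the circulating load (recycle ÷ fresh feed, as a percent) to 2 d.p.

CL = 124.42 %

Discharge = new feed + return, hence
R = M − F = 876.6 − 390.6 = 486.0 t/h
CL = 100·R/F = 100·486.0/390.6 = 124.42 %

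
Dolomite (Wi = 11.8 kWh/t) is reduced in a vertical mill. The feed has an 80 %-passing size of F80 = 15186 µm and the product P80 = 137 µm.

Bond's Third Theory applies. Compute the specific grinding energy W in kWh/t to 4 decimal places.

W = 9.1239 kWh/t

W = 10·Wi·[P80^(−½) − F80^(−½)]
1/√137 = 0.085436;  1/√15186 = 0.008115
W = 10·11.8·(0.085436 − 0.008115) = 9.1239 kWh/t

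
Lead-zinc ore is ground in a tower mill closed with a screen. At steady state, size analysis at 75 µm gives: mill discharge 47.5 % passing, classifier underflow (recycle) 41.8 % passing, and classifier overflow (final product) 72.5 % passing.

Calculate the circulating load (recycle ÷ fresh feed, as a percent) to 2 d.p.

CL = 438.60 %

Mass balance on the −75 µm fraction:
(1+r)·d = r·u + o ⇒ r = (o−d)/(d−u)
r = (72.5 − 47.5)/(47.5 − 41.8) = 25.0/5.7 = 4.3860
CL = 100·r = 438.60 %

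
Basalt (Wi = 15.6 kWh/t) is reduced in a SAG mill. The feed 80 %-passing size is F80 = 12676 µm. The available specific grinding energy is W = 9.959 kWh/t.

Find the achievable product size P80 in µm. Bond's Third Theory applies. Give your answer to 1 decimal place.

W = 10 Wi / √P80 − 10 Wi / √F80
⇒ 1/√P80 = W/(10·Wi) + 1/√F80
  = 9.9590/(10·15.6) + 1/√12676 = 0.063840 + 0.008882 = 0.072722
P80 = (1/0.072722)² = 13.7511² = 189.09 µm

P80 = 189.1 µm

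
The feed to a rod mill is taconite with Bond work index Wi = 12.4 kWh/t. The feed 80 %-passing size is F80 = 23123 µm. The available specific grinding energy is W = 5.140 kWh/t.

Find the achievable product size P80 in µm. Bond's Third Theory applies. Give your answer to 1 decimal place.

W = 10 Wi (1/√P80 − 1/√F80)  [Bond]
⇒ 1/√P80 = W/(10·Wi) + 1/√F80
  = 5.1400/(10·12.4) + 1/√23123 = 0.041452 + 0.006576 = 0.048028
P80 = (1/0.048028)² = 20.8212² = 433.52 µm

P80 = 433.5 µm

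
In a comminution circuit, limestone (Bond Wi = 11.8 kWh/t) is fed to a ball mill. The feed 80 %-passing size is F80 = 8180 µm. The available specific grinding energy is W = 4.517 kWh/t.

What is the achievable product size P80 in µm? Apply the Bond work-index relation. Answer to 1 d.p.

W = 10 Wi (P80^-0.5 − F80^-0.5)
⇒ 1/√P80 = W/(10 Wi) + 1/√F80
  = 4.5170/(10·11.8) + 1/√8180 = 0.038280 + 0.011057 = 0.049336
P80 = (1/0.049336)² = 20.2690² = 410.83 µm

P80 = 410.8 µm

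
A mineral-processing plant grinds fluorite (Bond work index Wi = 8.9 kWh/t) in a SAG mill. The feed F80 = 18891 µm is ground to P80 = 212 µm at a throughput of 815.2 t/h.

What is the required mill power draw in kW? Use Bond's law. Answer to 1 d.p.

W = 10 Wi / √P80 − 10 Wi / √F80
W = 10·8.9·(1/√212 − 1/√18891) = 10·8.9·(0.061405) = 5.4650 kWh/t
P_mill = W·ṁ = 5.4650·815.2 = 4455.1 kW

P = 4455.1 kW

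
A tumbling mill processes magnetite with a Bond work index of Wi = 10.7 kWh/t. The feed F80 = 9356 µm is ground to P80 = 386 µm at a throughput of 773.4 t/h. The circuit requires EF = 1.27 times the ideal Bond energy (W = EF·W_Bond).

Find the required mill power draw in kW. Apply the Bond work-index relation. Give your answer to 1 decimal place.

W_Bond = 10·Wi·(1/√P₈₀ − 1/√F₈₀)
W = 10·10.7·(1/√386 − 1/√9356) = 10·10.7·(0.040560) = 4.3399 kWh/t
Apply correction: 4.3399 × 1.27 = 5.5117 kWh/t
P_mill = W·ṁ = 5.5117·773.4 = 4262.8 kW

P = 4262.8 kW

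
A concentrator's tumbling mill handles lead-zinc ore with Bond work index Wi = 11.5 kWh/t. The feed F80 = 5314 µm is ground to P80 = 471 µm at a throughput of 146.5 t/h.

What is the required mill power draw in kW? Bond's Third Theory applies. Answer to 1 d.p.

P = 545.2 kW

W = 10 Wi / √P80 − 10 Wi / √F80
W = 10·11.5·(1/√471 − 1/√5314) = 10·11.5·(0.032360) = 3.7214 kWh/t
Power = W × throughput = 3.7214 kWh/t × 146.5 t/h = 545.2 kW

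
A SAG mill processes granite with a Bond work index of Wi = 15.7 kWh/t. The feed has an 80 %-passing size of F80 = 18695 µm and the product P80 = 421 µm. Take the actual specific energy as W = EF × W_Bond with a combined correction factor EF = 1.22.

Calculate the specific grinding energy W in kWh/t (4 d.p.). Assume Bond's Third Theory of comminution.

W = 7.9342 kWh/t

W = 10 Wi (1/√P80 − 1/√F80)  [Bond]
1/√421 = 0.048737;  1/√18695 = 0.007314
W = 10·15.7·(0.048737 − 0.007314) = 6.5035 kWh/t
With EF = 1.22: W = 6.5035·1.22 = 7.9342 kWh/t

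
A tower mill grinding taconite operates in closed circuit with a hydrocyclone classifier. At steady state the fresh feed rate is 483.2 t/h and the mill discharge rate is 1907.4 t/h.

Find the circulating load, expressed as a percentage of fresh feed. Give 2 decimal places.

CL = 294.74 %

Discharge = new feed + return, hence
R = M − F = 1907.4 − 483.2 = 1424.2 t/h
CL = 100·R/F = 100·1424.2/483.2 = 294.74 %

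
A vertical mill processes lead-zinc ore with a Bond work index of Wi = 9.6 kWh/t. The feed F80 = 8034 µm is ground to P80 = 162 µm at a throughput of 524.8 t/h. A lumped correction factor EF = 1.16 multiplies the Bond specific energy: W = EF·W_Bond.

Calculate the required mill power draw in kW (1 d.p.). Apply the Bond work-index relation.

P = 3939.6 kW

W = 10·Wi·(P80^(-½) − F80^(-½))
W = 10·9.6·(1/√162 − 1/√8034) = 10·9.6·(0.067411) = 6.4714 kWh/t
Corrected W = EF·W_Bond = 1.16·6.4714 = 7.5069 kWh/t
Power = W × throughput = 7.5069 kWh/t × 524.8 t/h = 3939.6 kW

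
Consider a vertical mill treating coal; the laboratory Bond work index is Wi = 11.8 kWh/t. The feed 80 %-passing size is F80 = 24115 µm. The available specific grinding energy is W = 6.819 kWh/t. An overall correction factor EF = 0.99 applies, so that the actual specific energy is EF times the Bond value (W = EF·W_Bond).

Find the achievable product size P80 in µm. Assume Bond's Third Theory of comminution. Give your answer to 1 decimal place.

P80 = 238.1 µm

Bond:  W = 10 Wi (1/√P − 1/√F)
W_Bond = W / EF = 6.819 / 0.99 = 6.8879 kWh/t
P80^(−½) = W_Bond/(10 Wi) + F80^(−½)
  = 6.8879/(10·11.8) + 1/√24115 = 0.058372 + 0.006440 = 0.064811
P80 = (1/0.064811)² = 15.4294² = 238.07 µm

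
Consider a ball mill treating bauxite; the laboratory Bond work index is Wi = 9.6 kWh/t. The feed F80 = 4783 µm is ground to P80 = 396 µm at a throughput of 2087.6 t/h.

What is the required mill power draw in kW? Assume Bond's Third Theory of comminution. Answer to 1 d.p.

Bond: W = 10·Wi·(1/√P80 − 1/√F80)
W = 10·9.6·(1/√396 − 1/√4783) = 10·9.6·(0.035793) = 3.4361 kWh/t
Power = W × throughput = 3.4361 kWh/t × 2087.6 t/h = 7173.2 kW

P = 7173.2 kW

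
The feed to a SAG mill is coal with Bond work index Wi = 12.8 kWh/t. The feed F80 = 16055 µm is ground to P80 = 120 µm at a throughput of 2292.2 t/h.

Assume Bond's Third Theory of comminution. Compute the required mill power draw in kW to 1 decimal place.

W = 10 Wi (1/√P80 − 1/√F80)  [Bond]
W = 10·12.8·(1/√120 − 1/√16055) = 10·12.8·(0.083395) = 10.6746 kWh/t
Power = W × throughput = 10.6746 kWh/t × 2292.2 t/h = 24468.2 kW

P = 24468.2 kW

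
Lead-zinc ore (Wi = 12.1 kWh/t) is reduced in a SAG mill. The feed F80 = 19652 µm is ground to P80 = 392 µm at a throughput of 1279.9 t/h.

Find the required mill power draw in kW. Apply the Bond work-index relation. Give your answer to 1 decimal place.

P = 6717.3 kW

W = 10 Wi (P80^-0.5 − F80^-0.5)
W = 10·12.1·(1/√392 − 1/√19652) = 10·12.1·(0.043374) = 5.2483 kWh/t
P = W·T = 5.2483·1279.9 = 6717.3 kW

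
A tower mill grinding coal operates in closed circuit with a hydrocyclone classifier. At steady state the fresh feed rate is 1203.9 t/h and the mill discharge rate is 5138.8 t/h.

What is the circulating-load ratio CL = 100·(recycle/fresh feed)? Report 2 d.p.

CL = 326.85 %

M = F + R at steady state, so:
R = M − F = 5138.8 − 1203.9 = 3934.9 t/h
CL = 100·R/F = 100·3934.9/1203.9 = 326.85 %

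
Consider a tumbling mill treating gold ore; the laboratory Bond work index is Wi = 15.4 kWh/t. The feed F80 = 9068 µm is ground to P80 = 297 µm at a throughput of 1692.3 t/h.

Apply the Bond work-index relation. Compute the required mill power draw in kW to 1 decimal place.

P = 12385.6 kW

W = 10 Wi (P80^-0.5 − F80^-0.5)
W = 10·15.4·(1/√297 − 1/√9068) = 10·15.4·(0.047525) = 7.3188 kWh/t
Mill draw = 7.3188 × 1692.3 = 12385.6 kW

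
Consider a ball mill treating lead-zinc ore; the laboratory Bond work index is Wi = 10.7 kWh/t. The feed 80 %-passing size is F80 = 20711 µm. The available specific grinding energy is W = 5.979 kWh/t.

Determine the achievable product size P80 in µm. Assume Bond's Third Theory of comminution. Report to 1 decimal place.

Bond:  W = 10 Wi (1/√P − 1/√F)
⇒ 1/√P80 = W/(10·Wi) + 1/√F80
  = 5.9790/(10·10.7) + 1/√20711 = 0.055879 + 0.006949 = 0.062827
P80 = (1/0.062827)² = 15.9167² = 253.34 µm

P80 = 253.3 µm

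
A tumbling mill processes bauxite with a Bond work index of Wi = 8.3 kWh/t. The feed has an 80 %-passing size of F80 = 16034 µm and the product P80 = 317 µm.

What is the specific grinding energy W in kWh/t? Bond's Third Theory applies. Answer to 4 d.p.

W = 10 Wi (P80^-0.5 − F80^-0.5)
1/√317 = 0.056166;  1/√16034 = 0.007897
W = 10·8.3·(0.056166 − 0.007897) = 4.0063 kWh/t

W = 4.0063 kWh/t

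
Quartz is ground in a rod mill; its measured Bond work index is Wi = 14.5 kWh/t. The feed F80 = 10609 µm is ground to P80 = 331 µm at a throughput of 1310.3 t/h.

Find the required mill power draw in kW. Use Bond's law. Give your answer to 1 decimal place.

W_Bond = 10·Wi·(1/√P₈₀ − 1/√F₈₀)
W = 10·14.5·(1/√331 − 1/√10609) = 10·14.5·(0.045256) = 6.5622 kWh/t
Power = W × throughput = 6.5622 kWh/t × 1310.3 t/h = 8598.4 kW

P = 8598.4 kW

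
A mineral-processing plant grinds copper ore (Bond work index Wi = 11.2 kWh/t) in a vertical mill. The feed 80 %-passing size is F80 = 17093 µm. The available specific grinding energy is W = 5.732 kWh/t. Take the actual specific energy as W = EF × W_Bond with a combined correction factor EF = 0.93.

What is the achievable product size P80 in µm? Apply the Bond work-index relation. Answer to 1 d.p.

P80 = 254.5 µm

W = 10·Wi·(P80^(-½) − F80^(-½))
W_Bond = W / EF = 5.732 / 0.93 = 6.1634 kWh/t
P80^-0.5 = F80^-0.5 + W_Bond/(10 Wi)
  = 6.1634/(10·11.2) + 1/√17093 = 0.055031 + 0.007649 = 0.062679
P80 = (1/0.062679)² = 15.9542² = 254.54 µm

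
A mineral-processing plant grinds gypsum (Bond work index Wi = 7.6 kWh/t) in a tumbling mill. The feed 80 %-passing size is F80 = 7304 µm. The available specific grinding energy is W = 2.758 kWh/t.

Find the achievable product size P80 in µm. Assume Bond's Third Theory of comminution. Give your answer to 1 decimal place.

W = 10 Wi / √P80 − 10 Wi / √F80
1/√P80 = 1/√F80 + W/(10·Wi)
  = 2.7580/(10·7.6) + 1/√7304 = 0.036289 + 0.011701 = 0.047990
P80 = (1/0.047990)² = 20.8375² = 434.20 µm

P80 = 434.2 µm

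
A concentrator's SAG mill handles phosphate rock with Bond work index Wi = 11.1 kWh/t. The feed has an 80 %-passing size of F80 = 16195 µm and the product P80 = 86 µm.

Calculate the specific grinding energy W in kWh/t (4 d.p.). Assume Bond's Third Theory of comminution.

W = 11.0972 kWh/t

Bond: W = 10·Wi·(1/√P80 − 1/√F80)
1/√86 = 0.107833;  1/√16195 = 0.007858
W = 10·11.1·(0.107833 − 0.007858) = 11.0972 kWh/t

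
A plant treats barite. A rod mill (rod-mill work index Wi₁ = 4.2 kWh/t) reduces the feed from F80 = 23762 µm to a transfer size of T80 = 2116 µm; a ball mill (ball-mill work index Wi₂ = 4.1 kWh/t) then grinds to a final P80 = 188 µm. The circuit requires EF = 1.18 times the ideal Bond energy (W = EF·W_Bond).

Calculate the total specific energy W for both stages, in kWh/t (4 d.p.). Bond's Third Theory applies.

W = 10 Wi / √P80 − 10 Wi / √F80
Stage 1 (23762→2116 µm, Wi₁=4.2): W₁ = 10·4.2·(0.021739 − 0.006487) = 0.6406 kWh/t
Stage 2 (2116→188 µm, Wi₂=4.1): W₂ = 10·4.1·(0.072932 − 0.021739) = 2.0989 kWh/t
W = W₁ + W₂ = 0.6406 + 2.0989 = 2.7395 kWh/t
Corrected W = EF·W_Bond = 1.18·2.7395 = 3.2326 kWh/t

W = 3.2326 kWh/t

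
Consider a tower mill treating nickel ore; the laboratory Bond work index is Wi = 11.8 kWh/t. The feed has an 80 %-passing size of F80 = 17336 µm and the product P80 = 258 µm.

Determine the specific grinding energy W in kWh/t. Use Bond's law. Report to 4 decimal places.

W = 6.4502 kWh/t

W = 10 Wi (1/√P80 − 1/√F80)  [Bond]
1/√258 = 0.062257;  1/√17336 = 0.007595
W = 10·11.8·(0.062257 − 0.007595) = 6.4502 kWh/t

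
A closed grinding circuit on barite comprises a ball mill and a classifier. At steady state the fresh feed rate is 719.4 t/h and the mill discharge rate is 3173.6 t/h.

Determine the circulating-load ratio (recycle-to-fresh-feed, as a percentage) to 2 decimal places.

Steady state: M = F + R.
R = M − F = 3173.6 − 719.4 = 2454.2 t/h
CL = 100·R/F = 100·2454.2/719.4 = 341.15 %

CL = 341.15 %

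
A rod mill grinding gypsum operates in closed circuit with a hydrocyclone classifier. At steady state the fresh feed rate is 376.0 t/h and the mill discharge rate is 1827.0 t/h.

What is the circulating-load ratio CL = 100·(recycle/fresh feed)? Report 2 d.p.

CL = 385.90 %

Discharge = new feed + return, hence
R = M − F = 1827.0 − 376.0 = 1451.0 t/h
CL = 100·R/F = 100·1451.0/376.0 = 385.90 %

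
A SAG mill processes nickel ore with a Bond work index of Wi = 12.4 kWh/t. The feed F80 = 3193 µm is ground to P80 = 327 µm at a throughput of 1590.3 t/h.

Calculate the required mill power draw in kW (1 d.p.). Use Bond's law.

W = 10·Wi·[P80^(−½) − F80^(−½)]
W = 10·12.4·(1/√327 − 1/√3193) = 10·12.4·(0.037603) = 4.6628 kWh/t
Power = W × throughput = 4.6628 kWh/t × 1590.3 t/h = 7415.2 kW

P = 7415.2 kW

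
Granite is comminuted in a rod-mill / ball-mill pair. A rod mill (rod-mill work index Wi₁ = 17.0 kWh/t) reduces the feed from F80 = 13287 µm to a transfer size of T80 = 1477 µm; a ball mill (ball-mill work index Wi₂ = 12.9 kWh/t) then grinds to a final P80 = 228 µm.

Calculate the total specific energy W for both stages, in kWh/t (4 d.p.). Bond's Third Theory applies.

W = 10 Wi (1/√P80 − 1/√F80)  [Bond]
Stage 1 (13287→1477 µm, Wi₁=17.0): W₁ = 10·17.0·(0.026020 − 0.008675) = 2.9486 kWh/t
Stage 2 (1477→228 µm, Wi₂=12.9): W₂ = 10·12.9·(0.066227 − 0.026020) = 5.1866 kWh/t
W = W₁ + W₂ = 2.9486 + 5.1866 = 8.1353 kWh/t

W = 8.1353 kWh/t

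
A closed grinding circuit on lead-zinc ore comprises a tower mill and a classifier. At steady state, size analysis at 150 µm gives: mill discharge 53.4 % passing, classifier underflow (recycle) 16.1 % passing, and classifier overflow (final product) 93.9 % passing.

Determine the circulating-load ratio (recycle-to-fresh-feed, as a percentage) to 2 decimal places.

CL = 108.58 %

Balance %-passing 150 µm (r = R/F):
d + r·d = r·u + o → r(d−u) = o−d
r = (93.9 − 53.4)/(53.4 − 16.1) = 40.5/37.3 = 1.0858
CL = 100·r = 108.58 %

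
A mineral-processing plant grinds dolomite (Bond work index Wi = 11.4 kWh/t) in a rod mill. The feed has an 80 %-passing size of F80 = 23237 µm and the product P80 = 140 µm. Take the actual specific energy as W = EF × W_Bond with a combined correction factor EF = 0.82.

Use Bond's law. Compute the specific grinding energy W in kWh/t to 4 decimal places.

W = 7.2873 kWh/t

Bond:  W = 10 Wi (1/√P − 1/√F)
1/√140 = 0.084515;  1/√23237 = 0.006560
W = 10·11.4·(0.084515 − 0.006560) = 8.8869 kWh/t
Corrected W = EF·W_Bond = 0.82·8.8869 = 7.2873 kWh/t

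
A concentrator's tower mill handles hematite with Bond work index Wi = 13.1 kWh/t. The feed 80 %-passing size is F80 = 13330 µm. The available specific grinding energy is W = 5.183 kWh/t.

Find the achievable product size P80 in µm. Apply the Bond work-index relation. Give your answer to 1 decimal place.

W_Bond = 10·Wi·(1/√P₈₀ − 1/√F₈₀)
⇒ 1/√P80 = W/(10·Wi) + 1/√F80
  = 5.1830/(10·13.1) + 1/√13330 = 0.039565 + 0.008661 = 0.048226
P80 = (1/0.048226)² = 20.7356² = 429.97 µm

P80 = 430.0 µm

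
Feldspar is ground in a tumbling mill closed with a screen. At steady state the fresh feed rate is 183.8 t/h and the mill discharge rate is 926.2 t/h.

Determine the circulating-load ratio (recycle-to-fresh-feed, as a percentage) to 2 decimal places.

Steady state: M = F + R.
R = M − F = 926.2 − 183.8 = 742.4 t/h
CL = 100·R/F = 100·742.4/183.8 = 403.92 %

CL = 403.92 %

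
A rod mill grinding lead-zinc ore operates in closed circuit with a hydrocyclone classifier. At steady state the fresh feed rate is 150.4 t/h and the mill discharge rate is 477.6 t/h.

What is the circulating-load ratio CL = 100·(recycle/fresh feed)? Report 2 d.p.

CL = 217.55 %

M = F + R at steady state, so:
R = M − F = 477.6 − 150.4 = 327.2 t/h
CL = 100·R/F = 100·327.2/150.4 = 217.55 %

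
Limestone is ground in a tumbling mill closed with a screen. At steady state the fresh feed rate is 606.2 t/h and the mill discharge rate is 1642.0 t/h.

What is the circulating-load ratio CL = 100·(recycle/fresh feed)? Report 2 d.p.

CL = 170.87 %

Mill node: discharge = fresh + recycle.
R = M − F = 1642.0 − 606.2 = 1035.8 t/h
CL = 100·R/F = 100·1035.8/606.2 = 170.87 %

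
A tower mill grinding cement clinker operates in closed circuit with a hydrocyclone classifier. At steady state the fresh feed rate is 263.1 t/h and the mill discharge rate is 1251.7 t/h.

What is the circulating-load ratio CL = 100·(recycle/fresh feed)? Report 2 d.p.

Discharge = new feed + return, hence
R = M − F = 1251.7 − 263.1 = 988.6 t/h
CL = 100·R/F = 100·988.6/263.1 = 375.75 %

CL = 375.75 %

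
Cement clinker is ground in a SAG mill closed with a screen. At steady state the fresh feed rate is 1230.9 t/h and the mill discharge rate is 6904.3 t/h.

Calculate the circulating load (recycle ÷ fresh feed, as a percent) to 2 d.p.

Steady state: M = F + R.
R = M − F = 6904.3 − 1230.9 = 5673.4 t/h
CL = 100·R/F = 100·5673.4/1230.9 = 460.91 %

CL = 460.91 %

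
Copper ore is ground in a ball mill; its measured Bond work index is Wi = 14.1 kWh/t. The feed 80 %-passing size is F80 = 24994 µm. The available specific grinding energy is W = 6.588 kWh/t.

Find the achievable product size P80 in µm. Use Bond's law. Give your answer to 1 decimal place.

W = 10 Wi (1/√P80 − 1/√F80)  [Bond]
⇒ 1/√P80 = W/(10 Wi) + 1/√F80
  = 6.5880/(10·14.1) + 1/√24994 = 0.046723 + 0.006325 = 0.053049
P80 = (1/0.053049)² = 18.8506² = 355.34 µm

P80 = 355.3 µm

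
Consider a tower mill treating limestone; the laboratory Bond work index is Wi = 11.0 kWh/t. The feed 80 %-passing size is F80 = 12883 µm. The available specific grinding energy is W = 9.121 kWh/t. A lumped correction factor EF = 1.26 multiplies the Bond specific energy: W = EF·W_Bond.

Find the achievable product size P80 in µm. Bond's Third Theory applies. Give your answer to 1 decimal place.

P80 = 179.6 µm

Bond: W = 10·Wi·(1/√P80 − 1/√F80)
W_Bond = W / EF = 9.121 / 1.26 = 7.2389 kWh/t
P80^(−½) = W_Bond/(10 Wi) + F80^(−½)
  = 7.2389/(10·11.0) + 1/√12883 = 0.065808 + 0.008810 = 0.074618
P80 = (1/0.074618)² = 13.4015² = 179.60 µm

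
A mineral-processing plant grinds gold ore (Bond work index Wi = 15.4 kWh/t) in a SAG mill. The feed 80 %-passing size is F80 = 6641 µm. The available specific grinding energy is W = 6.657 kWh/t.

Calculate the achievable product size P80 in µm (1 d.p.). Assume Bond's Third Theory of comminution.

Bond: W = 10·Wi·(1/√P80 − 1/√F80)
P80^(−½) = W/(10 Wi) + F80^(−½)
  = 6.6570/(10·15.4) + 1/√6641 = 0.043227 + 0.012271 = 0.055498
P80 = (1/0.055498)² = 18.0185² = 324.67 µm

P80 = 324.7 µm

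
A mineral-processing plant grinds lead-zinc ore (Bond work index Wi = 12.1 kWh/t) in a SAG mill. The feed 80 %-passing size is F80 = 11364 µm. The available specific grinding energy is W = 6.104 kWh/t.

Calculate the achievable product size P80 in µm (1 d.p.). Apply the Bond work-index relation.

P80 = 279.4 µm

W = 10 Wi / √P80 − 10 Wi / √F80
⇒ 1/√P80 = W/(10 Wi) + 1/√F80
  = 6.1040/(10·12.1) + 1/√11364 = 0.050446 + 0.009381 = 0.059827
P80 = (1/0.059827)² = 16.7149² = 279.39 µm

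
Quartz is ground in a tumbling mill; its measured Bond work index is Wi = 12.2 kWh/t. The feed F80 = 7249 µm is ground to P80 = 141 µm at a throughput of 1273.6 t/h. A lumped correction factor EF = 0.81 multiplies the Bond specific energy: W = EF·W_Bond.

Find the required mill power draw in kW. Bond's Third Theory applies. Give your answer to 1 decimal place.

W_Bond = 10·Wi·(1/√P₈₀ − 1/√F₈₀)
W = 10·12.2·(1/√141 − 1/√7249) = 10·12.2·(0.072470) = 8.8413 kWh/t
Corrected W = EF·W_Bond = 0.81·8.8413 = 7.1615 kWh/t
Mill draw = 7.1615 × 1273.6 = 9120.9 kW

P = 9120.9 kW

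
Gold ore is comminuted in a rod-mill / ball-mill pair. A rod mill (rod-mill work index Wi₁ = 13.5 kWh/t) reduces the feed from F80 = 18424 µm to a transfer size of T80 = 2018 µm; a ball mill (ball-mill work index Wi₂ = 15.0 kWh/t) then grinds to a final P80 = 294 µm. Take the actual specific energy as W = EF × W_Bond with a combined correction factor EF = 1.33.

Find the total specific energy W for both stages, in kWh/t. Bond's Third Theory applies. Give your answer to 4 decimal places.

W = 10 Wi (P80^-0.5 − F80^-0.5)
Stage 1 (18424→2018 µm, Wi₁=13.5): W₁ = 10·13.5·(0.022261 − 0.007367) = 2.0106 kWh/t
Stage 2 (2018→294 µm, Wi₂=15.0): W₂ = 10·15.0·(0.058321 − 0.022261) = 5.4091 kWh/t
W = W₁ + W₂ = 2.0106 + 5.4091 = 7.4197 kWh/t
With EF = 1.33: W = 7.4197·1.33 = 9.8682 kWh/t

W = 9.8682 kWh/t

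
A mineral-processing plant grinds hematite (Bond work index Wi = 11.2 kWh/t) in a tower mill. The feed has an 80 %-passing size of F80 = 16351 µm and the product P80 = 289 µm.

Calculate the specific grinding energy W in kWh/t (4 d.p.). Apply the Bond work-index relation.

W = 5.7124 kWh/t

W = 10 Wi / √P80 − 10 Wi / √F80
1/√289 = 0.058824;  1/√16351 = 0.007820
W = 10·11.2·(0.058824 − 0.007820) = 5.7124 kWh/t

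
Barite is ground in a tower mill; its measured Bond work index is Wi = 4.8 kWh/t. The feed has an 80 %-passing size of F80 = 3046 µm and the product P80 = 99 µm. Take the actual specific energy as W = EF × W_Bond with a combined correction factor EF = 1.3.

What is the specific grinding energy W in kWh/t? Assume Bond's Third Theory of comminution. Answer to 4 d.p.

W = 10 Wi / √P80 − 10 Wi / √F80
1/√99 = 0.100504;  1/√3046 = 0.018119
W = 10·4.8·(0.100504 − 0.018119) = 3.9545 kWh/t
Apply correction: 3.9545 × 1.3 = 5.1408 kWh/t

W = 5.1408 kWh/t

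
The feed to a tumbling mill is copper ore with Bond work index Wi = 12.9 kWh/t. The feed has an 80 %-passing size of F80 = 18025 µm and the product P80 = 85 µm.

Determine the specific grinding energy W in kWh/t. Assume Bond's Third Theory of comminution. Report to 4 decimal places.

W = 10 Wi / √P80 − 10 Wi / √F80
1/√85 = 0.108465;  1/√18025 = 0.007448
W = 10·12.9·(0.108465 − 0.007448) = 13.0312 kWh/t

W = 13.0312 kWh/t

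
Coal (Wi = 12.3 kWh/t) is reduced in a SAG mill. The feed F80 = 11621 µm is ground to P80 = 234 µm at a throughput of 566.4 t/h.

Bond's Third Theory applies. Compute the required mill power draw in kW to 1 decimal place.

W = 10·Wi·(P80^(-½) − F80^(-½))
W = 10·12.3·(1/√234 − 1/√11621) = 10·12.3·(0.056096) = 6.8998 kWh/t
Power = W × throughput = 6.8998 kWh/t × 566.4 t/h = 3908.0 kW

P = 3908.0 kW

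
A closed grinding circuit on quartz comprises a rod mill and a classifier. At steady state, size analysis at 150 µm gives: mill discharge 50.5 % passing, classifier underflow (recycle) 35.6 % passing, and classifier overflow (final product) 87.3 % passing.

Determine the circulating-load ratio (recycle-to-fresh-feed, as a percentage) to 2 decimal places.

Let r = R/F. Size balance at 150 µm:
(1+r)d = ru + o → r = (o−d)/(d−u)
r = (87.3 − 50.5)/(50.5 − 35.6) = 36.8/14.9 = 2.4698
CL = 100·r = 246.98 %

CL = 246.98 %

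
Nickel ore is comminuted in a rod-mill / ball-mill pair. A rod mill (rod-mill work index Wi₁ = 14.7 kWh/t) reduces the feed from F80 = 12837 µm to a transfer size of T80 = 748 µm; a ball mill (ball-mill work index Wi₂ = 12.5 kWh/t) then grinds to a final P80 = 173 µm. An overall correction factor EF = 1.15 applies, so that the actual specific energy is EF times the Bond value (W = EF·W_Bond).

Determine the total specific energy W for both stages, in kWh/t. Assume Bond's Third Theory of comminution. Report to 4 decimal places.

W = 10·Wi·[P80^(−½) − F80^(−½)]
Stage 1 (12837→748 µm, Wi₁=14.7): W₁ = 10·14.7·(0.036564 − 0.008826) = 4.0774 kWh/t
Stage 2 (748→173 µm, Wi₂=12.5): W₂ = 10·12.5·(0.076029 − 0.036564) = 4.9331 kWh/t
W = W₁ + W₂ = 4.0774 + 4.9331 = 9.0105 kWh/t
Apply correction: 9.0105 × 1.15 = 10.3621 kWh/t

W = 10.3621 kWh/t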